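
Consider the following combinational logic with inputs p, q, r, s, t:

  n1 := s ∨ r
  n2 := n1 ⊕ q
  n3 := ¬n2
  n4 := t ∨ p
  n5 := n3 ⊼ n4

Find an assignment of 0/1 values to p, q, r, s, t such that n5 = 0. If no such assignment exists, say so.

n5 = n3 ⊼ n4 must be 0, so both n3 = 1 and n4 = 1.
Check with p=1, q=1, r=0, s=1, t=0:
n1 = s ∨ r = 1 ∨ 0 = 1
n2 = n1 ⊕ q = 1 ⊕ 1 = 0
n3 = ¬n2 = ¬0 = 1
n4 = t ∨ p = 0 ∨ 1 = 1
n5 = n3 ⊼ n4 = 1 ⊼ 1 = 0
So n5 = 0 as required.

p=1, q=1, r=0, s=1, t=0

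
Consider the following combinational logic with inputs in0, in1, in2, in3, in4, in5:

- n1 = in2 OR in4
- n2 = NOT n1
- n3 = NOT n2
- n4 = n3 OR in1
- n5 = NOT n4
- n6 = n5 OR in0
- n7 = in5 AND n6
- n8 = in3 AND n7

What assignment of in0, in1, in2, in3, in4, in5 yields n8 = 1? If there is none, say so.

in0=1, in1=1, in2=1, in3=1, in4=0, in5=1

n8 = in3 AND n7 must be 1, so both in3 = 1 and n7 = 1.
n7 = in5 AND n6 must be 1, so both in5 = 1 and n6 = 1.
n6 = n5 OR in0 must be 1, so at least one of n5, in0 is 1.
Check with in0=1, in1=1, in2=1, in3=1, in4=0, in5=1:
n1 = in2 OR in4 = 1 OR 0 = 1
n2 = NOT n1 = NOT 1 = 0
n3 = NOT n2 = NOT 0 = 1
n4 = n3 OR in1 = 1 OR 1 = 1
n5 = NOT n4 = NOT 1 = 0
n6 = n5 OR in0 = 0 OR 1 = 1
n7 = in5 AND n6 = 1 AND 1 = 1
n8 = in3 AND n7 = 1 AND 1 = 1
So n8 = 1 as required.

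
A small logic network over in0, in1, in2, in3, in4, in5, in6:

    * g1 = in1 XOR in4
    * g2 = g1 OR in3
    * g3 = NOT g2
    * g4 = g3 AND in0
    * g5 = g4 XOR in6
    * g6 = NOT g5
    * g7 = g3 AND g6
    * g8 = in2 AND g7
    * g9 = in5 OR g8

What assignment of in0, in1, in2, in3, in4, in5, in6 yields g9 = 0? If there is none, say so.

in0=1 in1=1 in2=0 in3=1 in4=1 in5=0 in6=0

g9 = in5 OR g8 must be 0, so both in5 = 0 and g8 = 0.
g8 = in2 AND g7 must be 0, so at least one of in2, g7 is 0.
Check with in0=1 in1=1 in2=0 in3=1 in4=1 in5=0 in6=0:
g1 = in1 XOR in4 = 1 XOR 1 = 0
g2 = g1 OR in3 = 0 OR 1 = 1
g3 = NOT g2 = NOT 1 = 0
g4 = g3 AND in0 = 0 AND 1 = 0
g5 = g4 XOR in6 = 0 XOR 0 = 0
g6 = NOT g5 = NOT 0 = 1
g7 = g3 AND g6 = 0 AND 1 = 0
g8 = in2 AND g7 = 0 AND 0 = 0
g9 = in5 OR g8 = 0 OR 0 = 0
So g9 = 0 as required.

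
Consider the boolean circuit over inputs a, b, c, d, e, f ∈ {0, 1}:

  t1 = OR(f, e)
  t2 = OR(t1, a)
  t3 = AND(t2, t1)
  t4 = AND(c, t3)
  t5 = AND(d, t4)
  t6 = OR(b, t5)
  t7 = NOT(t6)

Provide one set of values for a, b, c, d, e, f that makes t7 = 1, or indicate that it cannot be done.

t7 = NOT(t6) must be 1, so t6 = 0.
Check with a=0, b=0, c=0, d=0, e=0, f=1:
t1 = OR(f, e) = OR(1, 0) = 1
t2 = OR(t1, a) = OR(1, 0) = 1
t3 = AND(t2, t1) = AND(1, 1) = 1
t4 = AND(c, t3) = AND(0, 1) = 0
t5 = AND(d, t4) = AND(0, 0) = 0
t6 = OR(b, t5) = OR(0, 0) = 0
t7 = NOT(t6) = NOT 0 = 1
So t7 = 1 as required.

a=0, b=0, c=0, d=0, e=0, f=1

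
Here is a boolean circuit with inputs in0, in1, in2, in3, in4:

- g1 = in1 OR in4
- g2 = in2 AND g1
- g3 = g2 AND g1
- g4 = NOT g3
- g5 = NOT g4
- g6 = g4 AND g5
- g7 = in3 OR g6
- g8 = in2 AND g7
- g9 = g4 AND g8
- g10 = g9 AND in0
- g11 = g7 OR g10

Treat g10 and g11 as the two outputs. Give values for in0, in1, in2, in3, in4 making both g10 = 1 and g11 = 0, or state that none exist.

Across all 32 input combinations, none give both g10 = 1 and g11 = 0.

no solution exists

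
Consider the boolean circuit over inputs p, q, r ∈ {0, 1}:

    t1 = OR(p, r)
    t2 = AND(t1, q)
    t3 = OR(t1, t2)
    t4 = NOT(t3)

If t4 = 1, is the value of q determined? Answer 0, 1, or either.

Both values of q occur among assignments with t4 = 1:
  q=0: p=0, q=0, r=0
  q=1: p=0, q=1, r=0

either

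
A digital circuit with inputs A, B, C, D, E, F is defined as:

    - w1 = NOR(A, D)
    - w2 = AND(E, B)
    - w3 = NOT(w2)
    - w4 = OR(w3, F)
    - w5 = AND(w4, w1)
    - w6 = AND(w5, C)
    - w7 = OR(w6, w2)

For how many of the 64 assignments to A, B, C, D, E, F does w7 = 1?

w7 = OR(w6, w2) must be 1, so at least one of w6, w2 is 1.
Enumerating the 64 input combinations, 22 give w7 = 1 and 42 give w7 = 0.

22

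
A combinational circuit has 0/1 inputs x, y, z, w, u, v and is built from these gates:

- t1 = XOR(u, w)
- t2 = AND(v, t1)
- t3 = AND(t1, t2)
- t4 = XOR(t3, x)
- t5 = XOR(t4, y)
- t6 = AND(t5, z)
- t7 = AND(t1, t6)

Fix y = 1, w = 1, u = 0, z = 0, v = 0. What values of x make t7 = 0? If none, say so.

x=0

t7 = AND(t1, t6) must be 0, so at least one of t1, t6 is 0.
Check with y = 1, w = 1, u = 0, z = 0, v = 0 and x=0:
t1 = XOR(u, w) = XOR(0, 1) = 1
t2 = AND(v, t1) = AND(0, 1) = 0
t3 = AND(t1, t2) = AND(1, 0) = 0
t4 = XOR(t3, x) = XOR(0, 0) = 0
t5 = XOR(t4, y) = XOR(0, 1) = 1
t6 = AND(t5, z) = AND(1, 0) = 0
t7 = AND(t1, t6) = AND(1, 0) = 0
So t7 = 0.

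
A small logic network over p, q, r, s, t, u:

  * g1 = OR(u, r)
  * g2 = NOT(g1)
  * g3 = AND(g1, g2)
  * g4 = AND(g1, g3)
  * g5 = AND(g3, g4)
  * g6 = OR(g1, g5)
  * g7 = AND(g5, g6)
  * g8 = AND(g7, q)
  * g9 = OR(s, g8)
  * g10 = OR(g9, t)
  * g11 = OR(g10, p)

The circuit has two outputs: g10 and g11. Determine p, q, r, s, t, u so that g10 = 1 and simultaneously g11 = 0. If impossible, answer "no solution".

Across all 64 input combinations, none give both g10 = 1 and g11 = 0.

no solution exists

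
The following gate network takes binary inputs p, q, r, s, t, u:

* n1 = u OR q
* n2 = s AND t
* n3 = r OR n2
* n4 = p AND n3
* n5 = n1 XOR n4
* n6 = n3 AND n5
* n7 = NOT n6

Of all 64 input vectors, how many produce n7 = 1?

n7 = NOT n6 must be 1, so n6 = 0.
n6 = n3 AND n5 must be 0, so at least one of n3, n5 is 0.
Enumerating the 64 input combinations, 44 give n7 = 1 and 20 give n7 = 0.

44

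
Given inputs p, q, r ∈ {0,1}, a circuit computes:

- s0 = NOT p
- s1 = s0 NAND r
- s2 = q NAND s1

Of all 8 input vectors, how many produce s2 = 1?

s2 = q NAND s1 must be 1, so at least one of q, s1 is 0.
Satisfying assignments:
  p=0, q=0, r=0
  p=0, q=0, r=1
  p=0, q=1, r=1
  p=1, q=0, r=0
  p=1, q=0, r=1

5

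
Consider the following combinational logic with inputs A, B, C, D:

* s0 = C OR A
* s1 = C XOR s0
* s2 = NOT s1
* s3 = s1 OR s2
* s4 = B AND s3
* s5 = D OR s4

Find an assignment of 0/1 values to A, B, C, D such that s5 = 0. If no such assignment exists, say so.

A=0, B=0, C=1, D=0

Check with A=0, B=0, C=1, D=0:
s0 = C OR A = 1 OR 0 = 1
s1 = C XOR s0 = 1 XOR 1 = 0
s2 = NOT s1 = NOT 0 = 1
s3 = s1 OR s2 = 0 OR 1 = 1
s4 = B AND s3 = 0 AND 1 = 0
s5 = D OR s4 = 0 OR 0 = 0
So s5 = 0 as required.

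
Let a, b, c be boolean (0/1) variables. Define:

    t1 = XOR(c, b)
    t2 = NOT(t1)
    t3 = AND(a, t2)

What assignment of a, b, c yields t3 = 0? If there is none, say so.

a=1 b=1 c=0

t3 = AND(a, t2) must be 0, so at least one of a, t2 is 0.
Check with a=1 b=1 c=0:
t1 = XOR(c, b) = XOR(0, 1) = 1
t2 = NOT(t1) = NOT 1 = 0
t3 = AND(a, t2) = AND(1, 0) = 0
So t3 = 0 as required.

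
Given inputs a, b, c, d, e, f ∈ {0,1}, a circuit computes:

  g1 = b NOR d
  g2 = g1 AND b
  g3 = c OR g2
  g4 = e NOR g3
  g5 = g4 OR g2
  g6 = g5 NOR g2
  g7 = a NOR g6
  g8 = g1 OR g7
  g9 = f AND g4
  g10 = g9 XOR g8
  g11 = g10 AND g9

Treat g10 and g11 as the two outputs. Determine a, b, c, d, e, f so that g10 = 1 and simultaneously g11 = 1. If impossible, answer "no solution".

a=1, b=1, c=0, d=1, e=0, f=1

Check with a=1, b=1, c=0, d=1, e=0, f=1:
g1 = b NOR d = 1 NOR 1 = 0
g2 = g1 AND b = 0 AND 1 = 0
g3 = c OR g2 = 0 OR 0 = 0
g4 = e NOR g3 = 0 NOR 0 = 1
g5 = g4 OR g2 = 1 OR 0 = 1
g6 = g5 NOR g2 = 1 NOR 0 = 0
g7 = a NOR g6 = 1 NOR 0 = 0
g8 = g1 OR g7 = 0 OR 0 = 0
g9 = f AND g4 = 1 AND 1 = 1
g10 = g9 XOR g8 = 1 XOR 0 = 1
g11 = g10 AND g9 = 1 AND 1 = 1
So g10 = 1 and g11 = 1.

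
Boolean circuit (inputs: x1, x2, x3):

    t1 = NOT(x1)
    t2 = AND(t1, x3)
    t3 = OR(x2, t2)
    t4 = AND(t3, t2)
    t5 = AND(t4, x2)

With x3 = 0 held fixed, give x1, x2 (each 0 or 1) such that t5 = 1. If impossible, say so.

With x3 = 0 fixed, none of the 4 settings of x1, x2 give t5 = 1.
For example, with x1=0, x2=0:
t1 = NOT(x1) = NOT 0 = 1
t2 = AND(t1, x3) = AND(1, 0) = 0
t3 = OR(x2, t2) = OR(0, 0) = 0
t4 = AND(t3, t2) = AND(0, 0) = 0
t5 = AND(t4, x2) = AND(0, 0) = 0
giving t5 = 0 ≠ 1.

no solution exists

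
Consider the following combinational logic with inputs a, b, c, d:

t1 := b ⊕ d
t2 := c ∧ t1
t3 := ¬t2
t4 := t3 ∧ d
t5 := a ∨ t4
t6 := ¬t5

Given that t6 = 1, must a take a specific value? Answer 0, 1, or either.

t6 = ¬t5 must be 1, so t5 = 0.
Every assignment with t6 = 1 has a = 0; there are 5 such assignment(s).

0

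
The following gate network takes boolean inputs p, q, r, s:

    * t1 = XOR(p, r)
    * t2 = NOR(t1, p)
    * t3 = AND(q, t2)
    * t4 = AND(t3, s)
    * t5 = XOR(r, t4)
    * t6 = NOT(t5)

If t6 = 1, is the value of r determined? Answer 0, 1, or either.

t6 = NOT(t5) must be 1, so t5 = 0.
Every assignment with t6 = 1 has r = 0; there are 7 such assignment(s).

0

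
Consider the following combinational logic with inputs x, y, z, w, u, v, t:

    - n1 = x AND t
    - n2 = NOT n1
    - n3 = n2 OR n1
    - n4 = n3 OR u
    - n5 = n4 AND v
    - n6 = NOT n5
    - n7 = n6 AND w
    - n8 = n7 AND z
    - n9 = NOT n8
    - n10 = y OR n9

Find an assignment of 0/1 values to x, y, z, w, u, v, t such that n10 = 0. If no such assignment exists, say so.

n10 = y OR n9 must be 0, so both y = 0 and n9 = 0.
n9 = NOT n8 must be 0, so n8 = 1.
n8 = n7 AND z must be 1, so both n7 = 1 and z = 1.
Check with x=0, y=0, z=1, w=1, u=1, v=0, t=1:
n1 = x AND t = 0 AND 1 = 0
n2 = NOT n1 = NOT 0 = 1
n3 = n2 OR n1 = 1 OR 0 = 1
n4 = n3 OR u = 1 OR 1 = 1
n5 = n4 AND v = 1 AND 0 = 0
n6 = NOT n5 = NOT 0 = 1
n7 = n6 AND w = 1 AND 1 = 1
n8 = n7 AND z = 1 AND 1 = 1
n9 = NOT n8 = NOT 1 = 0
n10 = y OR n9 = 0 OR 0 = 0
So n10 = 0 as required.

x=0, y=0, z=1, w=1, u=1, v=0, t=1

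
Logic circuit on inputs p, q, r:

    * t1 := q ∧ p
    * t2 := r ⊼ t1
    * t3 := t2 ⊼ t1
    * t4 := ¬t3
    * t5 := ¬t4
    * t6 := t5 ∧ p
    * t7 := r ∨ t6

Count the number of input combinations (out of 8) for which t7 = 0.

3

t7 = r ∨ t6 must be 0, so both r = 0 and t6 = 0.
t6 = t5 ∧ p must be 0, so at least one of t5, p is 0.
Satisfying assignments:
  p=0, q=0, r=0
  p=0, q=1, r=0
  p=1, q=1, r=0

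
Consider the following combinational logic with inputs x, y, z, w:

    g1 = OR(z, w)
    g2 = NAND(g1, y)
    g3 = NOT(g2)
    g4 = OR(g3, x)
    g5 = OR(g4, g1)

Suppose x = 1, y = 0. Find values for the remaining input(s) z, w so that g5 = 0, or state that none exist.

no solution exists

With x = 1, y = 0 fixed, none of the 4 settings of z, w give g5 = 0.
For example, with z=1, w=1:
g1 = OR(z, w) = OR(1, 1) = 1
g2 = NAND(g1, y) = NAND(1, 0) = 1
g3 = NOT(g2) = NOT 1 = 0
g4 = OR(g3, x) = OR(0, 1) = 1
g5 = OR(g4, g1) = OR(1, 1) = 1
giving g5 = 1 ≠ 0.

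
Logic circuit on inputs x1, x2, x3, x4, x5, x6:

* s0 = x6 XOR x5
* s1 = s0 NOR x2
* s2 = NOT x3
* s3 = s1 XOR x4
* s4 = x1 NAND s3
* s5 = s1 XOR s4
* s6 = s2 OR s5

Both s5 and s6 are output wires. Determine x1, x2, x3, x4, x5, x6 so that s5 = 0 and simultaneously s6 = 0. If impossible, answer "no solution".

Check with x1=1, x2=0, x3=1, x4=1, x5=1, x6=1:
s0 = x6 XOR x5 = 1 XOR 1 = 0
s1 = s0 NOR x2 = 0 NOR 0 = 1
s2 = NOT x3 = NOT 1 = 0
s3 = s1 XOR x4 = 1 XOR 1 = 0
s4 = x1 NAND s3 = 1 NAND 0 = 1
s5 = s1 XOR s4 = 1 XOR 1 = 0
s6 = s2 OR s5 = 0 OR 0 = 0
So s5 = 0 and s6 = 0.

x1=1, x2=0, x3=1, x4=1, x5=1, x6=1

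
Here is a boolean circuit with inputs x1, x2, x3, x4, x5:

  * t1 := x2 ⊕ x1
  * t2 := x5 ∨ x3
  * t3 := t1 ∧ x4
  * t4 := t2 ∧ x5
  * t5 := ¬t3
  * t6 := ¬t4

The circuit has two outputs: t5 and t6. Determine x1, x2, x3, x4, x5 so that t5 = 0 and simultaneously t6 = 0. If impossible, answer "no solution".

Check with x1=1, x2=0, x3=1, x4=1, x5=1:
t1 = x2 ⊕ x1 = 0 ⊕ 1 = 1
t2 = x5 ∨ x3 = 1 ∨ 1 = 1
t3 = t1 ∧ x4 = 1 ∧ 1 = 1
t4 = t2 ∧ x5 = 1 ∧ 1 = 1
t5 = ¬t3 = ¬1 = 0
t6 = ¬t4 = ¬1 = 0
So t5 = 0 and t6 = 0.

x1=1, x2=0, x3=1, x4=1, x5=1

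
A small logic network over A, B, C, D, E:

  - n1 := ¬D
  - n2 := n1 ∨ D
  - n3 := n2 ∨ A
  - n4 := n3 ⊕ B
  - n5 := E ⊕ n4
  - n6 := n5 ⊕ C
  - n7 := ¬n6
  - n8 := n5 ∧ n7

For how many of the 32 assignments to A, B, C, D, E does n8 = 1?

n8 = n5 ∧ n7 must be 1, so both n5 = 1 and n7 = 1.
n5 = E ⊕ n4 must be 1, so E and n4 differ.
n7 = ¬n6 must be 1, so n6 = 0.
Enumerating the 32 input combinations, 8 give n8 = 1 and 24 give n8 = 0.

8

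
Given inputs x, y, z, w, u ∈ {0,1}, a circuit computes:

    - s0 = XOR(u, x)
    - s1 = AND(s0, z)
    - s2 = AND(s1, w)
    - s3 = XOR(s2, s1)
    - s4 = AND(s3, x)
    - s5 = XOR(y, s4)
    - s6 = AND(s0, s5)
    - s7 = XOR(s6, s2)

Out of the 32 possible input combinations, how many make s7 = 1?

s7 = XOR(s6, s2) must be 1, so s6 and s2 differ.
Enumerating the 32 input combinations, 8 give s7 = 1 and 24 give s7 = 0.

8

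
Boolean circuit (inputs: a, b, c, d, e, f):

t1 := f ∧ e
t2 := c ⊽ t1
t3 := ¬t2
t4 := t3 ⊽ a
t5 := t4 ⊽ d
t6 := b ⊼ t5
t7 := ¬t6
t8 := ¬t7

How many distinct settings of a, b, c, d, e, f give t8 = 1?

t8 = ¬t7 must be 1, so t7 = 0.
Enumerating the 64 input combinations, 51 give t8 = 1 and 13 give t8 = 0.

51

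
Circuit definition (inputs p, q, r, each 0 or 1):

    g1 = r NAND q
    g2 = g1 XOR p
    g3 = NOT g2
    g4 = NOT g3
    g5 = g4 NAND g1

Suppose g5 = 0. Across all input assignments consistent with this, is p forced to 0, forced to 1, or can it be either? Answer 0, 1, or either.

g5 = g4 NAND g1 must be 0, so both g4 = 1 and g1 = 1.
g4 = NOT g3 must be 1, so g3 = 0.
Every assignment with g5 = 0 has p = 0; there are 3 such assignment(s).
  p=0, q=0, r=0
  p=0, q=0, r=1
  p=0, q=1, r=0

0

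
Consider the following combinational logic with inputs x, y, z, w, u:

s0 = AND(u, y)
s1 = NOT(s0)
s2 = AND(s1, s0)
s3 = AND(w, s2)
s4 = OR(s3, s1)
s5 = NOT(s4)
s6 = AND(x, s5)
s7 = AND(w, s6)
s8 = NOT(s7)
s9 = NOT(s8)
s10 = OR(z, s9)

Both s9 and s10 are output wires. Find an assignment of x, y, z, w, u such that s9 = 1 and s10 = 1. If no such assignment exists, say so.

Check with x=1, y=1, z=1, w=1, u=1:
s0 = AND(u, y) = AND(1, 1) = 1
s1 = NOT(s0) = NOT 1 = 0
s2 = AND(s1, s0) = AND(0, 1) = 0
s3 = AND(w, s2) = AND(1, 0) = 0
s4 = OR(s3, s1) = OR(0, 0) = 0
s5 = NOT(s4) = NOT 0 = 1
s6 = AND(x, s5) = AND(1, 1) = 1
s7 = AND(w, s6) = AND(1, 1) = 1
s8 = NOT(s7) = NOT 1 = 0
s9 = NOT(s8) = NOT 0 = 1
s10 = OR(z, s9) = OR(1, 1) = 1
So s9 = 1 and s10 = 1.

x=1, y=1, z=1, w=1, u=1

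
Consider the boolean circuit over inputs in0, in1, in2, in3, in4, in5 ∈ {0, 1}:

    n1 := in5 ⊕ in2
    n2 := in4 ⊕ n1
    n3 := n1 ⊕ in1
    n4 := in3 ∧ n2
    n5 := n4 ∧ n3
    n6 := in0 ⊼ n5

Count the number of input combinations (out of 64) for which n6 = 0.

n6 = in0 ⊼ n5 must be 0, so both in0 = 1 and n5 = 1.
n5 = n4 ∧ n3 must be 1, so both n4 = 1 and n3 = 1.
Satisfying assignments:
  in0=1, in1=0, in2=0, in3=1, in4=0, in5=1
  in0=1, in1=0, in2=1, in3=1, in4=0, in5=0
  in0=1, in1=1, in2=0, in3=1, in4=1, in5=0
  in0=1, in1=1, in2=1, in3=1, in4=1, in5=1

4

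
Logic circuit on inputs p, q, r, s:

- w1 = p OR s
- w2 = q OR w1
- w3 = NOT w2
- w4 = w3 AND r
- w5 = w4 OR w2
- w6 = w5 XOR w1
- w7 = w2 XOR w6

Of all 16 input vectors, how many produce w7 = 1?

w7 = w2 XOR w6 must be 1, so w2 and w6 differ.
Enumerating the 16 input combinations, 13 give w7 = 1 and 3 give w7 = 0.

13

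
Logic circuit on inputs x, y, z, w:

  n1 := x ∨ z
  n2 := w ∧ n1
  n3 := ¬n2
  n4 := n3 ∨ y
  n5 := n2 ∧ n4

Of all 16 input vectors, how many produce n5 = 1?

n5 = n2 ∧ n4 must be 1, so both n2 = 1 and n4 = 1.
n2 = w ∧ n1 must be 1, so both w = 1 and n1 = 1.
Satisfying assignments:
  x=0, y=1, z=1, w=1
  x=1, y=1, z=0, w=1
  x=1, y=1, z=1, w=1

3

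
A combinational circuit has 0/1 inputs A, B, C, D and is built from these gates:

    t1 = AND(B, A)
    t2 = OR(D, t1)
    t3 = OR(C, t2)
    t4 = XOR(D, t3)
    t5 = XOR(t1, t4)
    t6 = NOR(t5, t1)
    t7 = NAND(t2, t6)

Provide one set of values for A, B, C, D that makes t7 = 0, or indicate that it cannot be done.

t7 = NAND(t2, t6) must be 0, so both t2 = 1 and t6 = 1.
t2 = OR(D, t1) must be 1, so at least one of D, t1 is 1.
t6 = NOR(t5, t1) must be 1, so both t5 = 0 and t1 = 0.
Check with A=1, B=0, C=0, D=1:
t1 = AND(B, A) = AND(0, 1) = 0
t2 = OR(D, t1) = OR(1, 0) = 1
t3 = OR(C, t2) = OR(0, 1) = 1
t4 = XOR(D, t3) = XOR(1, 1) = 0
t5 = XOR(t1, t4) = XOR(0, 0) = 0
t6 = NOR(t5, t1) = NOR(0, 0) = 1
t7 = NAND(t2, t6) = NAND(1, 1) = 0
So t7 = 0 as required.

A=1, B=0, C=0, D=1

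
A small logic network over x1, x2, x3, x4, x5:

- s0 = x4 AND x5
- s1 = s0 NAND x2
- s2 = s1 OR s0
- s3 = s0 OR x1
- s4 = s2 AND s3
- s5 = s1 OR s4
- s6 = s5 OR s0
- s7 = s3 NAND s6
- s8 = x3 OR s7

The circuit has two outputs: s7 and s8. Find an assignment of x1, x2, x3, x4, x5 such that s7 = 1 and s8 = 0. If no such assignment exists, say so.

no solution exists

Across all 32 input combinations, none give both s7 = 1 and s8 = 0.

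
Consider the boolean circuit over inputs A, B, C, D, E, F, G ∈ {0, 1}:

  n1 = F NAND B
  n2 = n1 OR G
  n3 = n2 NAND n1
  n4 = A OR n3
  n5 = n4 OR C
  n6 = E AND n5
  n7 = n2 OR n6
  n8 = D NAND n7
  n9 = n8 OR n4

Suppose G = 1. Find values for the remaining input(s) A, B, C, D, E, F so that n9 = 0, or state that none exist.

n9 = n8 OR n4 must be 0, so both n8 = 0 and n4 = 0.
n8 = D NAND n7 must be 0, so both D = 1 and n7 = 1.
Check with G = 1 and A=0, B=1, C=0, D=1, E=0, F=0:
n1 = F NAND B = 0 NAND 1 = 1
n2 = n1 OR G = 1 OR 1 = 1
n3 = n2 NAND n1 = 1 NAND 1 = 0
n4 = A OR n3 = 0 OR 0 = 0
n5 = n4 OR C = 0 OR 0 = 0
n6 = E AND n5 = 0 AND 0 = 0
n7 = n2 OR n6 = 1 OR 0 = 1
n8 = D NAND n7 = 1 NAND 1 = 0
n9 = n8 OR n4 = 0 OR 0 = 0
So n9 = 0.

A=0 B=1 C=0 D=1 E=0 F=0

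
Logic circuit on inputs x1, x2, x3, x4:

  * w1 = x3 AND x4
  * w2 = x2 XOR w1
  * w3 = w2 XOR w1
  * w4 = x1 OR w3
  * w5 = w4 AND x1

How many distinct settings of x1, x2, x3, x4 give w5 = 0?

w5 = w4 AND x1 must be 0, so at least one of w4, x1 is 0.
Enumerating the 16 input combinations, 8 give w5 = 0 and 8 give w5 = 1.

8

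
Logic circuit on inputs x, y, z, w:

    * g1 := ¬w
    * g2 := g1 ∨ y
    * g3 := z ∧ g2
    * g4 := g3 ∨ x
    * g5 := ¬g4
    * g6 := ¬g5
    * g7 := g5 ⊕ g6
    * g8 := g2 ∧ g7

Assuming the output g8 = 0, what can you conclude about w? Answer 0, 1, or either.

1

g8 = g2 ∧ g7 must be 0, so at least one of g2, g7 is 0.
Every assignment with g8 = 0 has w = 1; there are 4 such assignment(s).
  x=0, y=0, z=0, w=1
  x=0, y=0, z=1, w=1
  x=1, y=0, z=0, w=1
  x=1, y=0, z=1, w=1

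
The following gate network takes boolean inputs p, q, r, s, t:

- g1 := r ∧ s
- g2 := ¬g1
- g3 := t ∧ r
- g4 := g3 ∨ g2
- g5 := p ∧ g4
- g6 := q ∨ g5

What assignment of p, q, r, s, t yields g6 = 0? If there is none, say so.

p=0, q=0, r=1, s=0, t=1

Check with p=0, q=0, r=1, s=0, t=1:
g1 = r ∧ s = 1 ∧ 0 = 0
g2 = ¬g1 = ¬0 = 1
g3 = t ∧ r = 1 ∧ 1 = 1
g4 = g3 ∨ g2 = 1 ∨ 1 = 1
g5 = p ∧ g4 = 0 ∧ 1 = 0
g6 = q ∨ g5 = 0 ∨ 0 = 0
So g6 = 0 as required.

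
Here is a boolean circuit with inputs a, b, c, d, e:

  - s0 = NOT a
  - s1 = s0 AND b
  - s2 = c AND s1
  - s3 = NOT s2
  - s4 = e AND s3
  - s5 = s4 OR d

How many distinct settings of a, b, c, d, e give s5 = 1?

s5 = s4 OR d must be 1, so at least one of s4, d is 1.
Enumerating the 32 input combinations, 23 give s5 = 1 and 9 give s5 = 0.

23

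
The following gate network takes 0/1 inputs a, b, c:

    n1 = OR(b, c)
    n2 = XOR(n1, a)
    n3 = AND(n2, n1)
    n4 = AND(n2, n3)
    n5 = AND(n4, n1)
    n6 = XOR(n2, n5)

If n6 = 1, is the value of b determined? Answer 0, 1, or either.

n6 = XOR(n2, n5) must be 1, so n2 and n5 differ.
Every assignment with n6 = 1 has b = 0; there are 1 such assignment(s).
  a=1, b=0, c=0

0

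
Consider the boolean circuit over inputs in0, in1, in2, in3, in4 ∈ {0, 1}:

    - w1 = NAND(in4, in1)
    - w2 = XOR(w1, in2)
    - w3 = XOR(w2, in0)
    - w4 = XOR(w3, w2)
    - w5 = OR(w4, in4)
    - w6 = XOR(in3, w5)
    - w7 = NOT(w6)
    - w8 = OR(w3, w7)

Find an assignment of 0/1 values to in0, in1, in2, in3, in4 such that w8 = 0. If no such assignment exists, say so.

in0=1, in1=0, in2=0, in3=0, in4=1

Check with in0=1, in1=0, in2=0, in3=0, in4=1:
w1 = NAND(in4, in1) = NAND(1, 0) = 1
w2 = XOR(w1, in2) = XOR(1, 0) = 1
w3 = XOR(w2, in0) = XOR(1, 1) = 0
w4 = XOR(w3, w2) = XOR(0, 1) = 1
w5 = OR(w4, in4) = OR(1, 1) = 1
w6 = XOR(in3, w5) = XOR(0, 1) = 1
w7 = NOT(w6) = NOT 1 = 0
w8 = OR(w3, w7) = OR(0, 0) = 0
So w8 = 0 as required.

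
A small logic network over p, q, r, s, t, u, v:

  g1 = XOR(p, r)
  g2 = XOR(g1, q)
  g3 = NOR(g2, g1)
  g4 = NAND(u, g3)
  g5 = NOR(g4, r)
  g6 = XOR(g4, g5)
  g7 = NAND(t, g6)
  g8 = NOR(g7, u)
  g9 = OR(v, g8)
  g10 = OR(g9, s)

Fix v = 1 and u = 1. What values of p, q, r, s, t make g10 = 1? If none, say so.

g10 = OR(g9, s) must be 1, so at least one of g9, s is 1.
Check with v = 1 and u = 1 and p=0, q=0, r=1, s=0, t=1:
g1 = XOR(p, r) = XOR(0, 1) = 1
g2 = XOR(g1, q) = XOR(1, 0) = 1
g3 = NOR(g2, g1) = NOR(1, 1) = 0
g4 = NAND(u, g3) = NAND(1, 0) = 1
g5 = NOR(g4, r) = NOR(1, 1) = 0
g6 = XOR(g4, g5) = XOR(1, 0) = 1
g7 = NAND(t, g6) = NAND(1, 1) = 0
g8 = NOR(g7, u) = NOR(0, 1) = 0
g9 = OR(v, g8) = OR(1, 0) = 1
g10 = OR(g9, s) = OR(1, 0) = 1
So g10 = 1.

p=0 q=0 r=1 s=0 t=1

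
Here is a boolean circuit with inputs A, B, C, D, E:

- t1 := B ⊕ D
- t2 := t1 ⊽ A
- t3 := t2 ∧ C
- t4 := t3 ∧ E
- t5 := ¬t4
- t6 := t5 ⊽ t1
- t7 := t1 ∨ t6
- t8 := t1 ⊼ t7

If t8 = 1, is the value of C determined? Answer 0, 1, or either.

either

Both values of C occur among assignments with t8 = 1:
  C=0: A=0, B=0, C=0, D=0, E=0
  C=1: A=0, B=0, C=1, D=0, E=0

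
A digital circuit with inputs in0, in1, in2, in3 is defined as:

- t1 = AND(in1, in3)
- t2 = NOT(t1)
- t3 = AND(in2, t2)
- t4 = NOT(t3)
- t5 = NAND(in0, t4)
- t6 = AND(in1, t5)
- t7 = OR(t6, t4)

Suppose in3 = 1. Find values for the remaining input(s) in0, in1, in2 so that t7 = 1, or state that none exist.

in0=0, in1=1, in2=0

t7 = OR(t6, t4) must be 1, so at least one of t6, t4 is 1.
Check with in3 = 1 and in0=0, in1=1, in2=0:
t1 = AND(in1, in3) = AND(1, 1) = 1
t2 = NOT(t1) = NOT 1 = 0
t3 = AND(in2, t2) = AND(0, 0) = 0
t4 = NOT(t3) = NOT 0 = 1
t5 = NAND(in0, t4) = NAND(0, 1) = 1
t6 = AND(in1, t5) = AND(1, 1) = 1
t7 = OR(t6, t4) = OR(1, 1) = 1
So t7 = 1.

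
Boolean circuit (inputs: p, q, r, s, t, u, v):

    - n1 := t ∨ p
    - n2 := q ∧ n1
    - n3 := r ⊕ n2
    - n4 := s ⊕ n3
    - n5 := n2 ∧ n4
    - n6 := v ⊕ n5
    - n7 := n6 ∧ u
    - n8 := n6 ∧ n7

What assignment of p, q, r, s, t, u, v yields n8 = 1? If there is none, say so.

p=1 q=0 r=1 s=0 t=0 u=1 v=1

Check with p=1 q=0 r=1 s=0 t=0 u=1 v=1:
n1 = t ∨ p = 0 ∨ 1 = 1
n2 = q ∧ n1 = 0 ∧ 1 = 0
n3 = r ⊕ n2 = 1 ⊕ 0 = 1
n4 = s ⊕ n3 = 0 ⊕ 1 = 1
n5 = n2 ∧ n4 = 0 ∧ 1 = 0
n6 = v ⊕ n5 = 1 ⊕ 0 = 1
n7 = n6 ∧ u = 1 ∧ 1 = 1
n8 = n6 ∧ n7 = 1 ∧ 1 = 1
So n8 = 1 as required.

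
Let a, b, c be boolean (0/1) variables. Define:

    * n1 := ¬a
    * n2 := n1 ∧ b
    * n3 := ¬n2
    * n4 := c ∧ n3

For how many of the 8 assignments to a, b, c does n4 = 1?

n4 = c ∧ n3 must be 1, so both c = 1 and n3 = 1.
Enumerating the 8 input combinations, 3 give n4 = 1 and 5 give n4 = 0.

3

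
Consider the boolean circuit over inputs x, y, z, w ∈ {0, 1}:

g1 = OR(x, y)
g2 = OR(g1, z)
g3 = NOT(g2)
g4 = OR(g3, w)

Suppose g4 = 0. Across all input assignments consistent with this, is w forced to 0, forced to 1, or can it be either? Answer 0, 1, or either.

0

g4 = OR(g3, w) must be 0, so both g3 = 0 and w = 0.
Every assignment with g4 = 0 has w = 0; there are 7 such assignment(s).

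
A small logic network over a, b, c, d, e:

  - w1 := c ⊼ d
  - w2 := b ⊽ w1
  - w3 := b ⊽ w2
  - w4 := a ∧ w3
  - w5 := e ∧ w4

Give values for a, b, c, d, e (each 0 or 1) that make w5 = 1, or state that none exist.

w5 = e ∧ w4 must be 1, so both e = 1 and w4 = 1.
w4 = a ∧ w3 must be 1, so both a = 1 and w3 = 1.
Check with a=1, b=0, c=1, d=0, e=1:
w1 = c ⊼ d = 1 ⊼ 0 = 1
w2 = b ⊽ w1 = 0 ⊽ 1 = 0
w3 = b ⊽ w2 = 0 ⊽ 0 = 1
w4 = a ∧ w3 = 1 ∧ 1 = 1
w5 = e ∧ w4 = 1 ∧ 1 = 1
So w5 = 1 as required.

a=1, b=0, c=1, d=0, e=1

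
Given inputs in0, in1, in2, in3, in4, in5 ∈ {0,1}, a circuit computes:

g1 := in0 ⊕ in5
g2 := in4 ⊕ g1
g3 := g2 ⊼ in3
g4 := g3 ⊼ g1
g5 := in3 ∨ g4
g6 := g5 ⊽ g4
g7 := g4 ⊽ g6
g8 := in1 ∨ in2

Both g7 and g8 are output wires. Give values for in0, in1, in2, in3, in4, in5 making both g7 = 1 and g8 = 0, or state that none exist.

Check with in0=0, in1=0, in2=0, in3=1, in4=1, in5=1:
g1 = in0 ⊕ in5 = 0 ⊕ 1 = 1
g2 = in4 ⊕ g1 = 1 ⊕ 1 = 0
g3 = g2 ⊼ in3 = 0 ⊼ 1 = 1
g4 = g3 ⊼ g1 = 1 ⊼ 1 = 0
g5 = in3 ∨ g4 = 1 ∨ 0 = 1
g6 = g5 ⊽ g4 = 1 ⊽ 0 = 0
g7 = g4 ⊽ g6 = 0 ⊽ 0 = 1
g8 = in1 ∨ in2 = 0 ∨ 0 = 0
So g7 = 1 and g8 = 0.

in0=0, in1=0, in2=0, in3=1, in4=1, in5=1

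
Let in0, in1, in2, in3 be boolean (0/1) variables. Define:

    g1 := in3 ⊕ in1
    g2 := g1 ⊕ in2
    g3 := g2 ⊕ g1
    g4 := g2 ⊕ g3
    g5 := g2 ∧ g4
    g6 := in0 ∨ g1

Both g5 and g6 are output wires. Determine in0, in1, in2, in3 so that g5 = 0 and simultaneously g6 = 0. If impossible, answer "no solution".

in0=0, in1=1, in2=1, in3=1

Check with in0=0, in1=1, in2=1, in3=1:
g1 = in3 ⊕ in1 = 1 ⊕ 1 = 0
g2 = g1 ⊕ in2 = 0 ⊕ 1 = 1
g3 = g2 ⊕ g1 = 1 ⊕ 0 = 1
g4 = g2 ⊕ g3 = 1 ⊕ 1 = 0
g5 = g2 ∧ g4 = 1 ∧ 0 = 0
g6 = in0 ∨ g1 = 0 ∨ 0 = 0
So g5 = 0 and g6 = 0.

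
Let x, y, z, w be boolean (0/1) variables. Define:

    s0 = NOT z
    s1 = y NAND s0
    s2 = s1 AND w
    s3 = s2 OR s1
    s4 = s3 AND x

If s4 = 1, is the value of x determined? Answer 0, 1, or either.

s4 = s3 AND x must be 1, so both s3 = 1 and x = 1.
s3 = s2 OR s1 must be 1, so at least one of s2, s1 is 1.
Every assignment with s4 = 1 has x = 1; there are 6 such assignment(s).

1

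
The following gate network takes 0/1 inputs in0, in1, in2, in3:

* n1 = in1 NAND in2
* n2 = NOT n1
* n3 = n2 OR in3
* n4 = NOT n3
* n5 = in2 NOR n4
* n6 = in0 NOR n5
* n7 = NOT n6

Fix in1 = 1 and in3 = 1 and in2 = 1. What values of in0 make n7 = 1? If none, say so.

in0=1

n7 = NOT n6 must be 1, so n6 = 0.
n6 = in0 NOR n5 must be 0, so at least one of in0, n5 is 1.
Check with in1 = 1 and in3 = 1 and in2 = 1 and in0=1:
n1 = in1 NAND in2 = 1 NAND 1 = 0
n2 = NOT n1 = NOT 0 = 1
n3 = n2 OR in3 = 1 OR 1 = 1
n4 = NOT n3 = NOT 1 = 0
n5 = in2 NOR n4 = 1 NOR 0 = 0
n6 = in0 NOR n5 = 1 NOR 0 = 0
n7 = NOT n6 = NOT 0 = 1
So n7 = 1.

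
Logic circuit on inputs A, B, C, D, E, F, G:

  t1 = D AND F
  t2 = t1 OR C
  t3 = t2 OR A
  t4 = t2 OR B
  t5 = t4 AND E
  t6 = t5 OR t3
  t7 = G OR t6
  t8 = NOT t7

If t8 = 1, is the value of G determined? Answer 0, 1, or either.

0

t8 = NOT t7 must be 1, so t7 = 0.
t7 = G OR t6 must be 0, so both G = 0 and t6 = 0.
t6 = t5 OR t3 must be 0, so both t5 = 0 and t3 = 0.
Every assignment with t8 = 1 has G = 0; there are 9 such assignment(s).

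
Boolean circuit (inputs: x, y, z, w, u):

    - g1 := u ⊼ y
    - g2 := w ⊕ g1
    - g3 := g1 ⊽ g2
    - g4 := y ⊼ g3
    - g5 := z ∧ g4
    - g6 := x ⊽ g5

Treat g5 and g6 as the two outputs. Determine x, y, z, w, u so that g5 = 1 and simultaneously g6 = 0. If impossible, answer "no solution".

x=1 y=1 z=1 w=1 u=0

Check with x=1 y=1 z=1 w=1 u=0:
g1 = u ⊼ y = 0 ⊼ 1 = 1
g2 = w ⊕ g1 = 1 ⊕ 1 = 0
g3 = g1 ⊽ g2 = 1 ⊽ 0 = 0
g4 = y ⊼ g3 = 1 ⊼ 0 = 1
g5 = z ∧ g4 = 1 ∧ 1 = 1
g6 = x ⊽ g5 = 1 ⊽ 1 = 0
So g5 = 1 and g6 = 0.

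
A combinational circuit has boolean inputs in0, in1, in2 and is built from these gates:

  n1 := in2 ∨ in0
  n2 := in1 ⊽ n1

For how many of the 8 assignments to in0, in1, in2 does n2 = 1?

1

n2 = in1 ⊽ n1 must be 1, so both in1 = 0 and n1 = 0.
n1 = in2 ∨ in0 must be 0, so both in2 = 0 and in0 = 0.
Satisfying assignments:
  in0=0, in1=0, in2=0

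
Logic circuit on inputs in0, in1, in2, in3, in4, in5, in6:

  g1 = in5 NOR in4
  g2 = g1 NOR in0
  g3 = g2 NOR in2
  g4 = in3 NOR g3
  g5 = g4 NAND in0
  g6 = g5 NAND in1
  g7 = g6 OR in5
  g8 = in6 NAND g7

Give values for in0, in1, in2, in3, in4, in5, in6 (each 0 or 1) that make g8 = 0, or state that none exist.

g8 = in6 NAND g7 must be 0, so both in6 = 1 and g7 = 1.
g7 = g6 OR in5 must be 1, so at least one of g6, in5 is 1.
Check with in0=1, in1=0, in2=0, in3=1, in4=0, in5=1, in6=1:
g1 = in5 NOR in4 = 1 NOR 0 = 0
g2 = g1 NOR in0 = 0 NOR 1 = 0
g3 = g2 NOR in2 = 0 NOR 0 = 1
g4 = in3 NOR g3 = 1 NOR 1 = 0
g5 = g4 NAND in0 = 0 NAND 1 = 1
g6 = g5 NAND in1 = 1 NAND 0 = 1
g7 = g6 OR in5 = 1 OR 1 = 1
g8 = in6 NAND g7 = 1 NAND 1 = 0
So g8 = 0 as required.

in0=1, in1=0, in2=0, in3=1, in4=0, in5=1, in6=1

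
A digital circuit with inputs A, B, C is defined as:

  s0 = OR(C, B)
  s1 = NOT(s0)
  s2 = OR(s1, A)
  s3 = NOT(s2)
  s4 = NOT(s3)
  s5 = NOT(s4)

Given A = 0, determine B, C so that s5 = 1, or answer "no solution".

s5 = NOT(s4) must be 1, so s4 = 0.
s4 = NOT(s3) must be 0, so s3 = 1.
Check with A = 0 and B=1, C=1:
s0 = OR(C, B) = OR(1, 1) = 1
s1 = NOT(s0) = NOT 1 = 0
s2 = OR(s1, A) = OR(0, 0) = 0
s3 = NOT(s2) = NOT 0 = 1
s4 = NOT(s3) = NOT 1 = 0
s5 = NOT(s4) = NOT 0 = 1
So s5 = 1.

B=1, C=1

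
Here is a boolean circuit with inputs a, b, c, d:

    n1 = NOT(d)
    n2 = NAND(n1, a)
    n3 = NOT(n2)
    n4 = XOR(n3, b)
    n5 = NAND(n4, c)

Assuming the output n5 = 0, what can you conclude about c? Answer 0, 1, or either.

1

n5 = NAND(n4, c) must be 0, so both n4 = 1 and c = 1.
n4 = XOR(n3, b) must be 1, so n3 and b differ.
Every assignment with n5 = 0 has c = 1; there are 4 such assignment(s).
  a=0, b=1, c=1, d=0
  a=0, b=1, c=1, d=1
  a=1, b=0, c=1, d=0
  a=1, b=1, c=1, d=1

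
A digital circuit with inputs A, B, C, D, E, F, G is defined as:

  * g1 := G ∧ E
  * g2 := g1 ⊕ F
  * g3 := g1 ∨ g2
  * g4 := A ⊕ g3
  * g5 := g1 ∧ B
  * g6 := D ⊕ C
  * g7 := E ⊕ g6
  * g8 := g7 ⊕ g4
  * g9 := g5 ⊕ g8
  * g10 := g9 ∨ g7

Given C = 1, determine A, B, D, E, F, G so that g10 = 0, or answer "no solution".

A=1 B=0 D=0 E=1 F=1 G=0

g10 = g9 ∨ g7 must be 0, so both g9 = 0 and g7 = 0.
Check with C = 1 and A=1, B=0, D=0, E=1, F=1, G=0:
g1 = G ∧ E = 0 ∧ 1 = 0
g2 = g1 ⊕ F = 0 ⊕ 1 = 1
g3 = g1 ∨ g2 = 0 ∨ 1 = 1
g4 = A ⊕ g3 = 1 ⊕ 1 = 0
g5 = g1 ∧ B = 0 ∧ 0 = 0
g6 = D ⊕ C = 0 ⊕ 1 = 1
g7 = E ⊕ g6 = 1 ⊕ 1 = 0
g8 = g7 ⊕ g4 = 0 ⊕ 0 = 0
g9 = g5 ⊕ g8 = 0 ⊕ 0 = 0
g10 = g9 ∨ g7 = 0 ∨ 0 = 0
So g10 = 0.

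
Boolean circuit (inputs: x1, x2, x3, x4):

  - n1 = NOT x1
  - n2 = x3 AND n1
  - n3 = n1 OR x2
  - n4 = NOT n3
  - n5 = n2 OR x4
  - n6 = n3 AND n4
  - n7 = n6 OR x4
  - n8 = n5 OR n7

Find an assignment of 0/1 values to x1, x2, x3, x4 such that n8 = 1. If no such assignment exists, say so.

x1=1 x2=1 x3=1 x4=1

n8 = n5 OR n7 must be 1, so at least one of n5, n7 is 1.
Check with x1=1 x2=1 x3=1 x4=1:
n1 = NOT x1 = NOT 1 = 0
n2 = x3 AND n1 = 1 AND 0 = 0
n3 = n1 OR x2 = 0 OR 1 = 1
n4 = NOT n3 = NOT 1 = 0
n5 = n2 OR x4 = 0 OR 1 = 1
n6 = n3 AND n4 = 1 AND 0 = 0
n7 = n6 OR x4 = 0 OR 1 = 1
n8 = n5 OR n7 = 1 OR 1 = 1
So n8 = 1 as required.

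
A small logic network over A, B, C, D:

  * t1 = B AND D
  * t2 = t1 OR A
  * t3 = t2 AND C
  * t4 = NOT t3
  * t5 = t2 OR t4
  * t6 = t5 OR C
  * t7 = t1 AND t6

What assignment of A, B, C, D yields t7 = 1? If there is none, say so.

A=0, B=1, C=1, D=1

Check with A=0, B=1, C=1, D=1:
t1 = B AND D = 1 AND 1 = 1
t2 = t1 OR A = 1 OR 0 = 1
t3 = t2 AND C = 1 AND 1 = 1
t4 = NOT t3 = NOT 1 = 0
t5 = t2 OR t4 = 1 OR 0 = 1
t6 = t5 OR C = 1 OR 1 = 1
t7 = t1 AND t6 = 1 AND 1 = 1
So t7 = 1 as required.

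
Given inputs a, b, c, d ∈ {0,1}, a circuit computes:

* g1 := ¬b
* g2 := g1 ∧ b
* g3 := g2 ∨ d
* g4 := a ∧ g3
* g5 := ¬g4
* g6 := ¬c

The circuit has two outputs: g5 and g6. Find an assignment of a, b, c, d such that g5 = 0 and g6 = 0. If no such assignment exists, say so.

a=1, b=0, c=1, d=1

Check with a=1, b=0, c=1, d=1:
g1 = ¬b = ¬0 = 1
g2 = g1 ∧ b = 1 ∧ 0 = 0
g3 = g2 ∨ d = 0 ∨ 1 = 1
g4 = a ∧ g3 = 1 ∧ 1 = 1
g5 = ¬g4 = ¬1 = 0
g6 = ¬c = ¬1 = 0
So g5 = 0 and g6 = 0.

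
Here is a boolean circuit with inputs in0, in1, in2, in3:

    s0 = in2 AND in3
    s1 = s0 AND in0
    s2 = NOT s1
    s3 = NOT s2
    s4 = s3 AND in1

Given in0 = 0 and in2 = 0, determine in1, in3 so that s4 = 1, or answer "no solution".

no solution exists

With in0 = 0 and in2 = 0 fixed, none of the 4 settings of in1, in3 give s4 = 1.
For example, with in1=0, in3=1:
s0 = in2 AND in3 = 0 AND 1 = 0
s1 = s0 AND in0 = 0 AND 0 = 0
s2 = NOT s1 = NOT 0 = 1
s3 = NOT s2 = NOT 1 = 0
s4 = s3 AND in1 = 0 AND 0 = 0
giving s4 = 0 ≠ 1.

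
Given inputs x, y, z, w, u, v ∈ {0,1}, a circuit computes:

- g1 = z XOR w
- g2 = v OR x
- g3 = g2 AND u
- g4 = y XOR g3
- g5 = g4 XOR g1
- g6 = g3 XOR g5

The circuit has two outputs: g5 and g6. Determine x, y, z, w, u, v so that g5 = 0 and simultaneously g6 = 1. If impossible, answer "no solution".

Check with x=0 y=1 z=0 w=0 u=1 v=1:
g1 = z XOR w = 0 XOR 0 = 0
g2 = v OR x = 1 OR 0 = 1
g3 = g2 AND u = 1 AND 1 = 1
g4 = y XOR g3 = 1 XOR 1 = 0
g5 = g4 XOR g1 = 0 XOR 0 = 0
g6 = g3 XOR g5 = 1 XOR 0 = 1
So g5 = 0 and g6 = 1.

x=0 y=1 z=0 w=0 u=1 v=1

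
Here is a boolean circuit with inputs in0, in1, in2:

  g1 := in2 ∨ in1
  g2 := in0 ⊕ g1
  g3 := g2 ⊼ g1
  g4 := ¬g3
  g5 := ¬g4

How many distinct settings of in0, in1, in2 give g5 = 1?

5

g5 = ¬g4 must be 1, so g4 = 0.
g4 = ¬g3 must be 0, so g3 = 1.
Satisfying assignments:
  in0=0, in1=0, in2=0
  in0=1, in1=0, in2=0
  in0=1, in1=0, in2=1
  in0=1, in1=1, in2=0
  in0=1, in1=1, in2=1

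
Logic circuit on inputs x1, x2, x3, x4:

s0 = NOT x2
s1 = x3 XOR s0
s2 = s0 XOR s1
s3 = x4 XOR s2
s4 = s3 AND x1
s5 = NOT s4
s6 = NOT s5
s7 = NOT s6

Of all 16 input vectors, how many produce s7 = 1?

s7 = NOT s6 must be 1, so s6 = 0.
s6 = NOT s5 must be 0, so s5 = 1.
s5 = NOT s4 must be 1, so s4 = 0.
Enumerating the 16 input combinations, 12 give s7 = 1 and 4 give s7 = 0.

12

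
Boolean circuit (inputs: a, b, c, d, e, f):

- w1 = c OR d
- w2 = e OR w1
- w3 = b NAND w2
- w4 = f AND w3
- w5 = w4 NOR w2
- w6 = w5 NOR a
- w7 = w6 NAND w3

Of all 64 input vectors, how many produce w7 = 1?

w7 = w6 NAND w3 must be 1, so at least one of w6, w3 is 0.
Enumerating the 64 input combinations, 48 give w7 = 1 and 16 give w7 = 0.

48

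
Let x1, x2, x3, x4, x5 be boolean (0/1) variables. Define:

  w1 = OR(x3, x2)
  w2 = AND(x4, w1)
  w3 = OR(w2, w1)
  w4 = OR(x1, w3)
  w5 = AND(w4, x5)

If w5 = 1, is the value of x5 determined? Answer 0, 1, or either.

1

w5 = AND(w4, x5) must be 1, so both w4 = 1 and x5 = 1.
Every assignment with w5 = 1 has x5 = 1; there are 14 such assignment(s).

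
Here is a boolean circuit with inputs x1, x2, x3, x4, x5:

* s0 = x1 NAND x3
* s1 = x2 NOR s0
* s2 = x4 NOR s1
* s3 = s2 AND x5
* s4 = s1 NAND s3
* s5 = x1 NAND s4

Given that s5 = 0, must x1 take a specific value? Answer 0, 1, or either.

s5 = x1 NAND s4 must be 0, so both x1 = 1 and s4 = 1.
s4 = s1 NAND s3 must be 1, so at least one of s1, s3 is 0.
Every assignment with s5 = 0 has x1 = 1; there are 16 such assignment(s).

1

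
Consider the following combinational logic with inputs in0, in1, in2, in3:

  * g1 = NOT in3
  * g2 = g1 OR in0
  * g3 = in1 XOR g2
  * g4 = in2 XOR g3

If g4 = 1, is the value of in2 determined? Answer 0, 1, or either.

Both values of in2 occur among assignments with g4 = 1:
  in2=0: in0=0, in1=0, in2=0, in3=0
  in2=1: in0=0, in1=0, in2=1, in3=1

either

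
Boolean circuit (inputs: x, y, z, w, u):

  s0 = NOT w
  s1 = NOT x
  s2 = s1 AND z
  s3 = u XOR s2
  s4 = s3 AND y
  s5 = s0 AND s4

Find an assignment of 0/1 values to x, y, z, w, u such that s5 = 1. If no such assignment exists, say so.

x=0 y=1 z=1 w=0 u=0

s5 = s0 AND s4 must be 1, so both s0 = 1 and s4 = 1.
Check with x=0 y=1 z=1 w=0 u=0:
s0 = NOT w = NOT 0 = 1
s1 = NOT x = NOT 0 = 1
s2 = s1 AND z = 1 AND 1 = 1
s3 = u XOR s2 = 0 XOR 1 = 1
s4 = s3 AND y = 1 AND 1 = 1
s5 = s0 AND s4 = 1 AND 1 = 1
So s5 = 1 as required.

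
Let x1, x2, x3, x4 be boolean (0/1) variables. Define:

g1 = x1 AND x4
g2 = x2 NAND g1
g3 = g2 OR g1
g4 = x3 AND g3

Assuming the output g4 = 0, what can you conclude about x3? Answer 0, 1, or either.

0

g4 = x3 AND g3 must be 0, so at least one of x3, g3 is 0.
Every assignment with g4 = 0 has x3 = 0; there are 8 such assignment(s).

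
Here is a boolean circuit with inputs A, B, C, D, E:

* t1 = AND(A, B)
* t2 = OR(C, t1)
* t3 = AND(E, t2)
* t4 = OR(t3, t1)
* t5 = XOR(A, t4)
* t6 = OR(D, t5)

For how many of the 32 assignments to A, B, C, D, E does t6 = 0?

11

t6 = OR(D, t5) must be 0, so both D = 0 and t5 = 0.
t5 = XOR(A, t4) must be 0, so A and t4 are equal.
Enumerating the 32 input combinations, 11 give t6 = 0 and 21 give t6 = 1.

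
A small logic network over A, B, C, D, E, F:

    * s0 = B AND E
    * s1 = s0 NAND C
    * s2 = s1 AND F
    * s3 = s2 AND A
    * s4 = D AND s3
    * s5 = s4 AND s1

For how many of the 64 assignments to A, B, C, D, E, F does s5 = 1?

s5 = s4 AND s1 must be 1, so both s4 = 1 and s1 = 1.
Enumerating the 64 input combinations, 7 give s5 = 1 and 57 give s5 = 0.

7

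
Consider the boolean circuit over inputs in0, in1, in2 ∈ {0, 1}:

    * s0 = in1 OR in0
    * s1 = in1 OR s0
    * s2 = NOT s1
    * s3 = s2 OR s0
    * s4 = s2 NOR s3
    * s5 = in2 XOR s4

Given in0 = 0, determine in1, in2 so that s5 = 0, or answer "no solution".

s5 = in2 XOR s4 must be 0, so in2 and s4 are equal.
Check with in0 = 0 and in1=1, in2=0:
s0 = in1 OR in0 = 1 OR 0 = 1
s1 = in1 OR s0 = 1 OR 1 = 1
s2 = NOT s1 = NOT 1 = 0
s3 = s2 OR s0 = 0 OR 1 = 1
s4 = s2 NOR s3 = 0 NOR 1 = 0
s5 = in2 XOR s4 = 0 XOR 0 = 0
So s5 = 0.

in1=1, in2=0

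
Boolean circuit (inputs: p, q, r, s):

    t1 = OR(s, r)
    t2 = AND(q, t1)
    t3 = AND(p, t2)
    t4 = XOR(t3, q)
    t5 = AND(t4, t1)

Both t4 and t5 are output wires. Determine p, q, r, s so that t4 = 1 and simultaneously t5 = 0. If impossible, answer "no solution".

p=0, q=1, r=0, s=0

Check with p=0, q=1, r=0, s=0:
t1 = OR(s, r) = OR(0, 0) = 0
t2 = AND(q, t1) = AND(1, 0) = 0
t3 = AND(p, t2) = AND(0, 0) = 0
t4 = XOR(t3, q) = XOR(0, 1) = 1
t5 = AND(t4, t1) = AND(1, 0) = 0
So t4 = 1 and t5 = 0.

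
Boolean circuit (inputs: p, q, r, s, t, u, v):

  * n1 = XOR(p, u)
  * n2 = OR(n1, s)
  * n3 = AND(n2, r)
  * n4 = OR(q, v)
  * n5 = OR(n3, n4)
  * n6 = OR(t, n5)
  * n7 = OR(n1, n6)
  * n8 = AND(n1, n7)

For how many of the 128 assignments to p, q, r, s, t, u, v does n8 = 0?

64

n8 = AND(n1, n7) must be 0, so at least one of n1, n7 is 0.
Enumerating the 128 input combinations, 64 give n8 = 0 and 64 give n8 = 1.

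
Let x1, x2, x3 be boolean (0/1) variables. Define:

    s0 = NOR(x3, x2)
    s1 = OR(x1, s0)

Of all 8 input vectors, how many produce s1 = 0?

s1 = OR(x1, s0) must be 0, so both x1 = 0 and s0 = 0.
s0 = NOR(x3, x2) must be 0, so at least one of x3, x2 is 1.
Enumerating the 8 input combinations, 3 give s1 = 0 and 5 give s1 = 1.

3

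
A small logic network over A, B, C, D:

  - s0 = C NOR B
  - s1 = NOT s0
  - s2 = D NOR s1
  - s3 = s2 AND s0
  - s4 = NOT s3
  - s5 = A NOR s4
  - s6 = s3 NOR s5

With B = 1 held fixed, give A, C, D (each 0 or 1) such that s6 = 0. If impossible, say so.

no solution exists

With B = 1 fixed, none of the 8 settings of A, C, D give s6 = 0.
For example, with A=1, C=1, D=1:
s0 = C NOR B = 1 NOR 1 = 0
s1 = NOT s0 = NOT 0 = 1
s2 = D NOR s1 = 1 NOR 1 = 0
s3 = s2 AND s0 = 0 AND 0 = 0
s4 = NOT s3 = NOT 0 = 1
s5 = A NOR s4 = 1 NOR 1 = 0
s6 = s3 NOR s5 = 0 NOR 0 = 1
giving s6 = 1 ≠ 0.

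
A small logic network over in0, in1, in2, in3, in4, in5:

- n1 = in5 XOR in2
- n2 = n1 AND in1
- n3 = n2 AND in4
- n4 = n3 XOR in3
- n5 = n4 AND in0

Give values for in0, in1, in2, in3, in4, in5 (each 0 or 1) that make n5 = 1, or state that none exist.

in0=1, in1=1, in2=0, in3=1, in4=0, in5=1

n5 = n4 AND in0 must be 1, so both n4 = 1 and in0 = 1.
n4 = n3 XOR in3 must be 1, so n3 and in3 differ.
Check with in0=1, in1=1, in2=0, in3=1, in4=0, in5=1:
n1 = in5 XOR in2 = 1 XOR 0 = 1
n2 = n1 AND in1 = 1 AND 1 = 1
n3 = n2 AND in4 = 1 AND 0 = 0
n4 = n3 XOR in3 = 0 XOR 1 = 1
n5 = n4 AND in0 = 1 AND 1 = 1
So n5 = 1 as required.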